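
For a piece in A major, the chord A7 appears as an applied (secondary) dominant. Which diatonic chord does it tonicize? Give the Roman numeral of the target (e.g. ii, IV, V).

IV

The chord is a dominant seventh chord on A.
A dominant resolves down a perfect fifth: A → D. In A major, D is scale degree 4, i.e. IV.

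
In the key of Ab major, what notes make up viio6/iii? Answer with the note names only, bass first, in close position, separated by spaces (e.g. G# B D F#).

viio6/iii is a secondary leading-tone chord. The target iii is C in Ab major; the applied chord is rooted a semitone below, on B.
Building a diminished triad on B gives B-D-F.
The figured bass 6 indicates first inversion, placing the third (D) in the bass: D-F-B.

D F B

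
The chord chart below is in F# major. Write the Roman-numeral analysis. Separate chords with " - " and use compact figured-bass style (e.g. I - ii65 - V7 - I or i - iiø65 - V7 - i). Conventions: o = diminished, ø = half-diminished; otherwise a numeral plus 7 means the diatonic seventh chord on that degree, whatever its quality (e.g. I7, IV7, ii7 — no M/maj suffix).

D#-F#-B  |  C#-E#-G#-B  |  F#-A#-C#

IV6 - V7 - I

D#-F#-B has root B, degree 4 in F# major, so IV6.
C#-E#-G#-B: root C# is the dominant; dominant seventh chord there is V7.
F#-A#-C# has root F#, degree 1 in F# major, so I.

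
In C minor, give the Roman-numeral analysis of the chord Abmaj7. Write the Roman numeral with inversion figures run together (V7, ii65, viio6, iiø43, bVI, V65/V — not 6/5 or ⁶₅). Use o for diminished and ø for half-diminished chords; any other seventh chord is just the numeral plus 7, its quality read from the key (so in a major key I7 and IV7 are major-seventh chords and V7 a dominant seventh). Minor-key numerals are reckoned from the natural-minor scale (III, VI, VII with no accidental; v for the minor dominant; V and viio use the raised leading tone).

VI7

The pitches Ab-C-Eb-G form a major seventh chord rooted on Ab.
In C minor, Ab is the submediant; the diatonic major seventh chord there is VI7.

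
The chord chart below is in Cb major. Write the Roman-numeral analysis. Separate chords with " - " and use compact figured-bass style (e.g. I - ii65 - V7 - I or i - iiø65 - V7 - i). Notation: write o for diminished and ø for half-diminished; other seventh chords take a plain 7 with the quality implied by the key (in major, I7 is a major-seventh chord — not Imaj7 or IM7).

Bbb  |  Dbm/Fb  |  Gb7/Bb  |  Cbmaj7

bVII - ii6 - V65 - I7

Bbb is non-diatonic — bVII, a mixture chord from Cb minor.
Dbm/Fb: minor triad on Db = scale degree 2 → ii6.
Gb7/Bb: dominant seventh chord on Gb = scale degree 5 → V65.
Cbmaj7: major seventh chord on Cb = scale degree 1 → I7.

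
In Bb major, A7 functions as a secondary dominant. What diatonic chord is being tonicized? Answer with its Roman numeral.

iii

The chord is a dominant seventh chord on A.
A dominant resolves down a perfect fifth: A → D. In Bb major, D is scale degree 3, i.e. iii.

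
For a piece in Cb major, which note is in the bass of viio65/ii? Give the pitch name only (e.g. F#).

Eb

The applied chord viio65/ii is rooted on C: C-Eb-Gb-Bbb.
The figure 65 means first inversion — the third is in the bass.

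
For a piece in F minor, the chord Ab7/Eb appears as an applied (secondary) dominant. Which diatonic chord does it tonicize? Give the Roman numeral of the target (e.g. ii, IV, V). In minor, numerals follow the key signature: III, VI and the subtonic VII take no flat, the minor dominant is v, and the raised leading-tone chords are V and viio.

VI

The chord is a dominant seventh chord on Ab.
A dominant resolves down a perfect fifth: Ab → Db. In F minor, Db is scale degree 6, i.e. VI.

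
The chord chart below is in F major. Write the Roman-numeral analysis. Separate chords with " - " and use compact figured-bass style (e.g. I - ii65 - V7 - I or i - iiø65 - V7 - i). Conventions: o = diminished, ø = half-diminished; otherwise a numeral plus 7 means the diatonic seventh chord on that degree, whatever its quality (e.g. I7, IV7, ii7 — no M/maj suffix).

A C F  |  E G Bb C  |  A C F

A-C-F: major triad on F = scale degree 1 → I6.
E-G-Bb-C: dominant seventh chord on C = scale degree 5 → V65.
A-C-F: major triad on F = scale degree 1 → I6.

I6 - V65 - I6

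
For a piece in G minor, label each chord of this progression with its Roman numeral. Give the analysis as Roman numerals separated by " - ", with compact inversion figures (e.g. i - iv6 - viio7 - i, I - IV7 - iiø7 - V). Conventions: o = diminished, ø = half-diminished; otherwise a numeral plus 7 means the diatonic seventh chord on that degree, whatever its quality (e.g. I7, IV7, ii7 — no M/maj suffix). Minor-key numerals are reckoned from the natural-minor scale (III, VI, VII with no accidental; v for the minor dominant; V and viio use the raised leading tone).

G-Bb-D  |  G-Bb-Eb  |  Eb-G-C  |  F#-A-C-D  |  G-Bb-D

i - VI6 - iv6 - V65 - i

G-Bb-D has root G, degree 1 in G minor, so i.
G-Bb-Eb: major triad on Eb = scale degree 6 → VI6.
Eb-G-C has root C, degree 4 in G minor, so iv6.
F#-A-C-D has root D, degree 5 in G minor, so V65.
G-Bb-D: root G is the tonic; minor triad there is i.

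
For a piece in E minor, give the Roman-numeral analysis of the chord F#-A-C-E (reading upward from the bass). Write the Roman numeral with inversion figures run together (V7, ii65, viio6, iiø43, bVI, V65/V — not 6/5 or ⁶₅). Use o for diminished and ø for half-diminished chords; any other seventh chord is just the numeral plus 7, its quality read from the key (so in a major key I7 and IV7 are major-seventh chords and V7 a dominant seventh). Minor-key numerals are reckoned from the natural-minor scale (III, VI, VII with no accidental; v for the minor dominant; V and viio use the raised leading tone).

The pitches F#-A-C-E form a half-diminished seventh chord rooted on F#.
F# is scale degree 2 in E minor, and a half-diminished seventh chord on that degree is written iiø7.

iiø7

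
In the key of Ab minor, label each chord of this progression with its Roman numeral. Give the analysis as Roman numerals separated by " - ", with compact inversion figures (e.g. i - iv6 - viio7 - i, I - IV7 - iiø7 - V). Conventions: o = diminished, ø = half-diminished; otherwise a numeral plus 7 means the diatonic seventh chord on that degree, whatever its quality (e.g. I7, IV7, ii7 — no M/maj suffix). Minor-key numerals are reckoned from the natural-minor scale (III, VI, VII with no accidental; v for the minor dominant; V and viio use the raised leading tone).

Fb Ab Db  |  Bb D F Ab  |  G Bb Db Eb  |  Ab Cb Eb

iv6 - V7/V - V65 - i

Fb-Ab-Db: root Db is the subdominant; minor triad there is iv6.
Bb-D-F-Ab is the secondary dominant of V (dominant seventh chord on Bb): V7/V.
G-Bb-Db-Eb: root Eb is the dominant; dominant seventh chord there is V65.
Ab-Cb-Eb: minor triad on Ab = scale degree 1 → i.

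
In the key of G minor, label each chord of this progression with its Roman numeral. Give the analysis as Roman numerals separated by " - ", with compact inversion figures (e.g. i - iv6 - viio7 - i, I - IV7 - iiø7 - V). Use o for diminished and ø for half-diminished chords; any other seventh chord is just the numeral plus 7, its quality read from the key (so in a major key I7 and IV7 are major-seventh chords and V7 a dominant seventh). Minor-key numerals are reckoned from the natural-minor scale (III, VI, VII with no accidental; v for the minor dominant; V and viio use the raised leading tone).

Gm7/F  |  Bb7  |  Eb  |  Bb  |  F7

i42 - V7/VI - VI - III - VII7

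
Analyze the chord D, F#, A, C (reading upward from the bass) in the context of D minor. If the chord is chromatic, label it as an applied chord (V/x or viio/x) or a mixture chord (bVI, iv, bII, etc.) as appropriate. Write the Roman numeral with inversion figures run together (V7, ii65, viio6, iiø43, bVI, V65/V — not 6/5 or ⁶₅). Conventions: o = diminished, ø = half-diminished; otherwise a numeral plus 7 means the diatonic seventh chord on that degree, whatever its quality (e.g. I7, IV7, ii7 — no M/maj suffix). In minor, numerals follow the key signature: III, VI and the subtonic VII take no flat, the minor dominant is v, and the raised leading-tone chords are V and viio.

The pitches D-F#-A-C form a dominant seventh chord rooted on D.
D is not a diatonic chord root with this quality in D minor, but it lies a perfect fifth above G (iv), so the chord functions as an applied dominant of iv.

V7/iv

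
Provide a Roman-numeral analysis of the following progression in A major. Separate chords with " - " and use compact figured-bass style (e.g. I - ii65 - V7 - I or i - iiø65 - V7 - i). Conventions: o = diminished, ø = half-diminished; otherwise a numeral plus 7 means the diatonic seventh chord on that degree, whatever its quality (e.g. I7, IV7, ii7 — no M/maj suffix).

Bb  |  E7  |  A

bII - V7 - I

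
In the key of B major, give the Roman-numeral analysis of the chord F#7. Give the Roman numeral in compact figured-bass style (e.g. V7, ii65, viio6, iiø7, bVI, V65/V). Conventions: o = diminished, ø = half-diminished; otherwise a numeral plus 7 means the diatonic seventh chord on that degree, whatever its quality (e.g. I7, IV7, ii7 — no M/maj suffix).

V7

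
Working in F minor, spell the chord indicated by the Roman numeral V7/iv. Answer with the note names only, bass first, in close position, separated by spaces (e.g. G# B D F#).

F A C Eb

The slash means an applied dominant: we want the dominant of iv. In F minor, iv is Bb minor, and its dominant is built on F.
Building a dominant seventh chord on F gives F-A-C-Eb.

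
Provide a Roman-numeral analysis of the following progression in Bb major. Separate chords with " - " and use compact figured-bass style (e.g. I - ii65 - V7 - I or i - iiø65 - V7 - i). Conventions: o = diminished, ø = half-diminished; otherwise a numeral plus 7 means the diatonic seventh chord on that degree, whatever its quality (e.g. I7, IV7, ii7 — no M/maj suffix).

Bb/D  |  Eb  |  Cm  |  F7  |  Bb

I6 - IV - ii - V7 - I

Bb/D: major triad on Bb = scale degree 1 → I6.
Eb: major triad on Eb = scale degree 4 → IV.
Cm: root C is the supertonic; minor triad there is ii.
F7: dominant seventh chord on F = scale degree 5 → V7.
Bb has root Bb, degree 1 in Bb major, so I.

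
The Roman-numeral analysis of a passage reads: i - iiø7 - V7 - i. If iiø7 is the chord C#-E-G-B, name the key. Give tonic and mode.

B minor

iiø7 is given as C#-E-G-B — a half-diminished seventh chord with root C#.
If C# is scale degree 2 and the mode makes that degree carry a half-diminished seventh chord, the tonic is B and the mode is minor.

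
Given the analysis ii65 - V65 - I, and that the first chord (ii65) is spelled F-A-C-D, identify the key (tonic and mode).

C major

The chord Dm7/F is a minor seventh chord rooted on D; its label is ii65.
If D is scale degree 2 and the mode makes that degree carry a minor seventh chord, the tonic is C and the mode is major.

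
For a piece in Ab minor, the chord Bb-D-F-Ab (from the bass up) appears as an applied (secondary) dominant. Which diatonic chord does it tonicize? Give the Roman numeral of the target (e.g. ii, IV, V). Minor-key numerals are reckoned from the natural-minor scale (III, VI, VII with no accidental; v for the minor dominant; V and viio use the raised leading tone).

The chord is a dominant seventh chord on Bb.
A dominant resolves down a perfect fifth: Bb → Eb. In Ab minor, Eb is scale degree 5, i.e. V.

V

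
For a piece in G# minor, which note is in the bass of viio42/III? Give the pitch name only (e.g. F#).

The applied chord viio42/III is rooted on A#: A#-C#-E-G.
The figure 42 means third inversion — the seventh is in the bass.

G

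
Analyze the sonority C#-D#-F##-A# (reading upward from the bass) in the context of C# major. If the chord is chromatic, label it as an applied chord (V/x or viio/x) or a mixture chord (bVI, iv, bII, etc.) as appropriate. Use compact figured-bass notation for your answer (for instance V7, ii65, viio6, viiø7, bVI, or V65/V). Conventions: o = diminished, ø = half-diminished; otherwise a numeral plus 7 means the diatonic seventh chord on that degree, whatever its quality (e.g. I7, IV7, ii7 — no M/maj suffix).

V42/V

The pitches D#-F##-A#-C# form a dominant seventh chord rooted on D#.
D# is not a diatonic chord root with this quality in C# major, but it lies a perfect fifth above G# (V), so the chord functions as an applied dominant of V.
With C# in the bass the chord is in third inversion, so the figured bass is 42.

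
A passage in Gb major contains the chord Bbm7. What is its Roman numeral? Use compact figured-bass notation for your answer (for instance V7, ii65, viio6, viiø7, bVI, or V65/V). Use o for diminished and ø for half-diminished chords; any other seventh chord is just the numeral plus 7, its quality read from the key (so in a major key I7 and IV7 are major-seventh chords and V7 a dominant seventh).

iii7

Stacked in thirds the chord is Bb-Db-F-Ab: a minor seventh chord on Bb.
Bb is scale degree 3 in Gb major, and a minor seventh chord on that degree is written iii7.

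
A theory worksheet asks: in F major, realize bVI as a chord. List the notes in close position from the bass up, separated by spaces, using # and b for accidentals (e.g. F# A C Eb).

Scale degree 6 in F major is D; lowering it a half step gives Db. bVI is a major triad on the lowered sixth degree, borrowed from the parallel minor.
So the chord is Db-F-Ab.

Db F Ab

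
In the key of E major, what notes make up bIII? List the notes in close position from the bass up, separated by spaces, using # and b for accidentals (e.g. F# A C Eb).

bIII is a major triad on the lowered third degree, borrowed from the parallel minor. In E major that root is G.
So the chord is G-B-D, a major triad.

G B D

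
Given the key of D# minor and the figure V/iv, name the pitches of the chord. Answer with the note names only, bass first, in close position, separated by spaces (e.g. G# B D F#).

D# F## A#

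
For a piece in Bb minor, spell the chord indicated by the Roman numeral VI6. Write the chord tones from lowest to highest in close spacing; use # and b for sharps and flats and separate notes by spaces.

Bb Db Gb

The numeral's case and figure indicate a major triad. In Bb minor its root, the sixth degree, is Gb.
That chord is spelled Gb-Bb-Db.
With the 6 figure the chord is in first inversion; from the bass Bb upward in close position it reads Bb-Db-Gb.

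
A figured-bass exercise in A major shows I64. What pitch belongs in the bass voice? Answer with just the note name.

I in A major has root A; the chord is A-C#-E.
The figure 64 means second inversion — the fifth is in the bass.

E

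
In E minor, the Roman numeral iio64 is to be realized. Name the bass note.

iio in E minor has root F#; the chord is F#-A-C.
The figure 64 means second inversion — the fifth is in the bass.

C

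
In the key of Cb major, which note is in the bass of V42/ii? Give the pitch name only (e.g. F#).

The applied chord V42/ii is rooted on Ab: Ab-C-Eb-Gb.
The figure 42 means third inversion — the seventh is in the bass.

Gb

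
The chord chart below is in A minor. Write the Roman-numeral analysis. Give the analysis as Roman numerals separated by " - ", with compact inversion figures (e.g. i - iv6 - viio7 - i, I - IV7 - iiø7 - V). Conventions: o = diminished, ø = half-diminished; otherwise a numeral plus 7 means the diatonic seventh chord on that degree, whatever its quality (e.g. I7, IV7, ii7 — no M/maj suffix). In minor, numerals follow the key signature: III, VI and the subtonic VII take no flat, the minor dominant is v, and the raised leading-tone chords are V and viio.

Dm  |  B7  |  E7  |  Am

iv - V7/V - V7 - i

Dm: minor triad on D = scale degree 4 → iv.
B7: a dominant seventh chord on B, the applied dominant of V → V7/V.
E7: root E is the dominant; dominant seventh chord there is V7.
Am has root A, degree 1 in A minor, so i.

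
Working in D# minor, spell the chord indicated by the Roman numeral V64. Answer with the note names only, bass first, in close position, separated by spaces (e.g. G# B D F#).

E# A# C##

In D# minor, the dominant is A#. The dominant is major (leading tone raised), so V is a major triad.
That chord is spelled A#-C##-E#.
With the 64 figure the chord is in second inversion; from the bass E# upward in close position it reads E#-A#-C##.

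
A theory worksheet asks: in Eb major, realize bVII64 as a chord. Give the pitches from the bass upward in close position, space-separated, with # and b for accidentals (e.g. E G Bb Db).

bVII64 is a major triad on the lowered seventh degree (the subtonic), borrowed from the parallel minor. In Eb major that root is Db.
So the chord is Db-F-Ab, a major triad.
The figured bass 64 indicates second inversion, placing the fifth (Ab) in the bass: Ab-Db-F.

Ab Db F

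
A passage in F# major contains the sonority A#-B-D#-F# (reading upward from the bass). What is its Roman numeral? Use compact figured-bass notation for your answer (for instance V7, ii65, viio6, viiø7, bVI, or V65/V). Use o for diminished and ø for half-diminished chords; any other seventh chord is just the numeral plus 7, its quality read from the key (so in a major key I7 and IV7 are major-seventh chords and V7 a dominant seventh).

Stacked in thirds the chord is B-D#-F#-A#: a major seventh chord on B.
In F# major, B is the subdominant; the diatonic major seventh chord there is IV7.
With A# in the bass the chord is in third inversion, so the figured bass is 42.

IV42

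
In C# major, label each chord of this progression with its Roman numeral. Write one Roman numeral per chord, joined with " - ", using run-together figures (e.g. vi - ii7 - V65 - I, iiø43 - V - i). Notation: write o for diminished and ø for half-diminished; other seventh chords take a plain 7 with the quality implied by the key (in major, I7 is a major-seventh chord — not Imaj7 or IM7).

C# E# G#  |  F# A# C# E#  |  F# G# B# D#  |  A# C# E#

I - IV7 - V42 - vi

C#-E#-G#: major triad on C# = scale degree 1 → I.
F#-A#-C#-E# has root F#, degree 4 in C# major, so IV7.
F#-G#-B#-D# has root G#, degree 5 in C# major, so V42.
A#-C#-E#: root A# is the submediant; minor triad there is vi.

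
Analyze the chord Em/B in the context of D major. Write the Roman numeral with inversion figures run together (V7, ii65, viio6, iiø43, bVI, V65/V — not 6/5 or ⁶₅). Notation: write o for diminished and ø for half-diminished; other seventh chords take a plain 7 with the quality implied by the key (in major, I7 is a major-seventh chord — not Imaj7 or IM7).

ii64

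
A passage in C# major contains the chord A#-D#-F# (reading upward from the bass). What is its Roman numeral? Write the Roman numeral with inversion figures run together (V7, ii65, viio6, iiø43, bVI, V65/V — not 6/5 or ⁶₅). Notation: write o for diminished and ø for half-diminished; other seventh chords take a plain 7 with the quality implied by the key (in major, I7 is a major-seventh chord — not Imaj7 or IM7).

Stacked in thirds the chord is D#-F#-A#: a minor triad on D#.
In C# major, D# is the supertonic; the diatonic minor triad there is ii.
With A# in the bass the chord is in second inversion, so the figured bass is 64.

ii64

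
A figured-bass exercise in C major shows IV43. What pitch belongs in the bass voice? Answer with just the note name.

IV in C major has root F; the chord is F-A-C-E.
The figure 43 means second inversion — the fifth is in the bass.

C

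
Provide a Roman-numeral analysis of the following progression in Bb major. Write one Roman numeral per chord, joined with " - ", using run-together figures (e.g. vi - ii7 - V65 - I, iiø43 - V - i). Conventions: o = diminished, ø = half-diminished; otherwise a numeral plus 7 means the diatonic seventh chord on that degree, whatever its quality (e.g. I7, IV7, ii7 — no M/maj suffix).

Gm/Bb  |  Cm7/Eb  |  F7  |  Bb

Gm/Bb: minor triad on G = scale degree 6 → vi6.
Cm7/Eb has root C, degree 2 in Bb major, so ii65.
F7: root F is the dominant; dominant seventh chord there is V7.
Bb: root Bb is the tonic; major triad there is I.

vi6 - ii65 - V7 - I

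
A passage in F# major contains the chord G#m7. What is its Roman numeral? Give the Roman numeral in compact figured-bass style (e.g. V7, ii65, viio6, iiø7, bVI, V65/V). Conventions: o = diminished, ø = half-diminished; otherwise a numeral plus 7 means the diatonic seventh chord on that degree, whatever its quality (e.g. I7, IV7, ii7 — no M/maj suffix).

ii7

Stacked in thirds the chord is G#-B-D#-F#: a minor seventh chord on G#.
In F# major, G# is the supertonic; the diatonic minor seventh chord there is ii7.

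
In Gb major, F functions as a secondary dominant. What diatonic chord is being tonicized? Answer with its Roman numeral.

iii

The chord is a major triad on F.
A dominant resolves down a perfect fifth: F → Bb. In Gb major, Bb is scale degree 3, i.e. iii.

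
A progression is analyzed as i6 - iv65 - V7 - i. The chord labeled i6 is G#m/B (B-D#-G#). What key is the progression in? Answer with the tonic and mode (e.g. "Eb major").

The anchor chord is a minor triad on G#, labeled i6.
If G# is scale degree 1 and the mode makes that degree carry a minor triad, the tonic is G# and the mode is minor.

G# minor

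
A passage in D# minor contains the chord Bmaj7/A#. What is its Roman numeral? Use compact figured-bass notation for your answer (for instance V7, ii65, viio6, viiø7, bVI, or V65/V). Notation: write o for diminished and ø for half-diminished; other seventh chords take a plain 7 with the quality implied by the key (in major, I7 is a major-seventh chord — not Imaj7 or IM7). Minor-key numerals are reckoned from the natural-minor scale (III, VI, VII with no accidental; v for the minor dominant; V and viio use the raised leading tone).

The pitches B-D#-F#-A# form a major seventh chord rooted on B.
B is scale degree 6 in D# minor, and a major seventh chord on that degree is written VI7.
With A# in the bass the chord is in third inversion, so the figured bass is 42.

VI42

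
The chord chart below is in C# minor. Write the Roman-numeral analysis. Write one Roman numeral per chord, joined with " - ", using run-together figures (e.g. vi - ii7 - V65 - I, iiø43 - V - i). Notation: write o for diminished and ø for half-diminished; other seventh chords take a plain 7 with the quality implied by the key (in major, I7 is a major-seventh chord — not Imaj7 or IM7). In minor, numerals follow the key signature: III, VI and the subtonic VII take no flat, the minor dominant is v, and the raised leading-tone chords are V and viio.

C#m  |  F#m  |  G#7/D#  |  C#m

C#m: minor triad on C# = scale degree 1 → i.
F#m: root F# is the subdominant; minor triad there is iv.
G#7/D#: root G# is the dominant; dominant seventh chord there is V43.
C#m: root C# is the tonic; minor triad there is i.

i - iv - V43 - i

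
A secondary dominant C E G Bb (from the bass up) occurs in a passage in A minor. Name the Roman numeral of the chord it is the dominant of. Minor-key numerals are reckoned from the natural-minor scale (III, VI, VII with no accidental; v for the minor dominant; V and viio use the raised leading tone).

VI

The chord is a dominant seventh chord on C.
A dominant resolves down a perfect fifth: C → F. In A minor, F is scale degree 6, i.e. VI.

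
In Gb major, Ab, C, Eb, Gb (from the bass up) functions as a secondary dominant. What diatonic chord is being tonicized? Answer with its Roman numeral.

V

The chord is a dominant seventh chord on Ab.
A dominant resolves down a perfect fifth: Ab → Db. In Gb major, Db is scale degree 5, i.e. V.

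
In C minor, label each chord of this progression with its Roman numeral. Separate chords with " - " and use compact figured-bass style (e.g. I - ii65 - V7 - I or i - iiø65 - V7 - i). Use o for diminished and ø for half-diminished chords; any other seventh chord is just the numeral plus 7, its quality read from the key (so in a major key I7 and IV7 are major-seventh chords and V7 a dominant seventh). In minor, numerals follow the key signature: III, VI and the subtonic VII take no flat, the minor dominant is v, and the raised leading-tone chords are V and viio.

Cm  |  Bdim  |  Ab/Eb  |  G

Cm: minor triad on C = scale degree 1 → i.
Bdim: root B is the leading tone; diminished triad there is viio.
Ab/Eb: major triad on Ab = scale degree 6 → VI64.
G: root G is the dominant; major triad there is V.

i - viio - VI64 - V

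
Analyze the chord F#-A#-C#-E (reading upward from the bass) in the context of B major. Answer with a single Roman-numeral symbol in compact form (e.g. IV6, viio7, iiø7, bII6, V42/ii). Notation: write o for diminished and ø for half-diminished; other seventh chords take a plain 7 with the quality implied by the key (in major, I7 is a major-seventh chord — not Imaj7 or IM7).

The pitches F#-A#-C#-E form a dominant seventh chord rooted on F#.
In B major, F# is the dominant; the diatonic dominant seventh chord there is V7.

V7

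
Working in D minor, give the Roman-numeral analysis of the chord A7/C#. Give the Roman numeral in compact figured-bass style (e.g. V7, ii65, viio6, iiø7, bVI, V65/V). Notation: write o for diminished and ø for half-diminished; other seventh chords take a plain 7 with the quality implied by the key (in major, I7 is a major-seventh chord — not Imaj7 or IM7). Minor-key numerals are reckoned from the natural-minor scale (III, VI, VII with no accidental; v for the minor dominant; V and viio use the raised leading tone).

Stacked in thirds the chord is A-C#-E-G: a dominant seventh chord on A.
In D minor, A is the dominant; the diatonic dominant seventh chord there is V7.
With C# in the bass the chord is in first inversion, so the figured bass is 65.

V65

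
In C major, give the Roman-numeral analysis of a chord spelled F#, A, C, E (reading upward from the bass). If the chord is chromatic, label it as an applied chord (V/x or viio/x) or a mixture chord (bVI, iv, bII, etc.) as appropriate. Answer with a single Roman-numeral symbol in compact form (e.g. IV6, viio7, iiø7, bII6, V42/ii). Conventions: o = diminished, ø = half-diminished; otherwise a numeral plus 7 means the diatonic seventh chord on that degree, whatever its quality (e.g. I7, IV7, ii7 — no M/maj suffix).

Stacked in thirds the chord is F#-A-C-E: a half-diminished seventh chord on F#.
F# sits a half step below G (V in C major); a diminished chord there is the applied leading-tone chord of V.

viiø7/V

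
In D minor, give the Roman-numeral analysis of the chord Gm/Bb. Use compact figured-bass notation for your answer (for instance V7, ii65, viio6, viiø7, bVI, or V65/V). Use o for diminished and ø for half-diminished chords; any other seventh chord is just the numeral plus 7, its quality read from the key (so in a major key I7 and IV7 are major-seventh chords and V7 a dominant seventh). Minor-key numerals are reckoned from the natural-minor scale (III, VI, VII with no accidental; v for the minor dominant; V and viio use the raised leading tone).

Stacked in thirds the chord is G-Bb-D: a minor triad on G.
G is scale degree 4 in D minor, and a minor triad on that degree is written iv.
With Bb in the bass the chord is in first inversion, so the figured bass is 6.

iv6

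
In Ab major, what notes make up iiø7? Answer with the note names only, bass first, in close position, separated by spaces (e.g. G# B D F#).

Bb Db Fb Ab

iiø7 is the half-diminished supertonic seventh, borrowed from the parallel minor. In Ab major that root is Bb.
So the chord is Bb-Db-Fb-Ab, a half-diminished seventh chord.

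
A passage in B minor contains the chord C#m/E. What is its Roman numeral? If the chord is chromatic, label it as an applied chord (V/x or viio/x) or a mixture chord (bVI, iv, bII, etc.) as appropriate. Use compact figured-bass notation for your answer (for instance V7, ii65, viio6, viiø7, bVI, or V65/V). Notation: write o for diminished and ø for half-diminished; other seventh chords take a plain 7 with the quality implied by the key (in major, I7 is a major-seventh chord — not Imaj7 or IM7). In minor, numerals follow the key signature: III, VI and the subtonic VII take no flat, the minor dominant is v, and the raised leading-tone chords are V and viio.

ii6

The pitches C#-E-G# form a minor triad rooted on C#.
C# is the second degree of B minor. This is the minor supertonic, borrowed from the parallel major (the Dorian ii).
With E in the bass the chord is in first inversion, so the figured bass is 6.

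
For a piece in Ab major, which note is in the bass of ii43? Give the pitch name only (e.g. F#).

ii in Ab major has root Bb; the chord is Bb-Db-F-Ab.
The figure 43 means second inversion — the fifth is in the bass.

F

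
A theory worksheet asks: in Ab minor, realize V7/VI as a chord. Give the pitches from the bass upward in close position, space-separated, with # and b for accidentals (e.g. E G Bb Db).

V7/VI is a secondary dominant — the dominant seventh of VI. VI in Ab minor is Fb, so the applied chord's root is Cb, a perfect fifth above.
Building a dominant seventh chord on Cb gives Cb-Eb-Gb-Bbb.

Cb Eb Gb Bbb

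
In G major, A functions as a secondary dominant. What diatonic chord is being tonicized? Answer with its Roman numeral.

V

The chord is a major triad on A.
A dominant resolves down a perfect fifth: A → D. In G major, D is scale degree 5, i.e. V.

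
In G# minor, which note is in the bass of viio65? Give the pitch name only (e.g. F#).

viio in G# minor has root F##; the chord is F##-A#-C#-E.
The figure 65 means first inversion — the third is in the bass.

A#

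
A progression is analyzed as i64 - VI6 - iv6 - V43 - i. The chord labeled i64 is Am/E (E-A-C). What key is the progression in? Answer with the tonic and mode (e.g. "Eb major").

A minor

The chord Am/E is a minor triad rooted on A; its label is i64.
If A is scale degree 1 and the mode makes that degree carry a minor triad, the tonic is A and the mode is minor.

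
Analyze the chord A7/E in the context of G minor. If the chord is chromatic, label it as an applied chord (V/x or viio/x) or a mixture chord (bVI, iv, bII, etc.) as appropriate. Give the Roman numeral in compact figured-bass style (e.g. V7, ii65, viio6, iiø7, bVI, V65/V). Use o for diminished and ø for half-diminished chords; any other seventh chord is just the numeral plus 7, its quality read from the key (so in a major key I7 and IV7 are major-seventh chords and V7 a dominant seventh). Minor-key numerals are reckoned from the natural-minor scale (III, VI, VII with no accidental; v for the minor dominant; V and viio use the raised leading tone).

V43/V

Stacked in thirds the chord is A-C#-E-G: a dominant seventh chord on A.
A is not a diatonic chord root with this quality in G minor, but it lies a perfect fifth above D (V), so the chord functions as an applied dominant of V.
With E in the bass the chord is in second inversion, so the figured bass is 43.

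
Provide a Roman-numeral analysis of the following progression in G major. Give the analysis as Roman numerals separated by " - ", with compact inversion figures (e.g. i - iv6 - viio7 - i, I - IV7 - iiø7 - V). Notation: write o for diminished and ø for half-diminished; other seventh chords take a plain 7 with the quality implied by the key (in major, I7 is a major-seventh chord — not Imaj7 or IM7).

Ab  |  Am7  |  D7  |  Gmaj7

Ab: Ab with this quality isn't in the key; a major triad on b2 is the Neapolitan chord, bII.
Am7: minor seventh chord on A = scale degree 2 → ii7.
D7: root D is the dominant; dominant seventh chord there is V7.
Gmaj7 has root G, degree 1 in G major, so I7.

bII - ii7 - V7 - I7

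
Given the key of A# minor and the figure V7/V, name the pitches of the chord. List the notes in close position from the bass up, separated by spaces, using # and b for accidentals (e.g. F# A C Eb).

The slash means an applied dominant: we want the dominant of V. In A# minor, V is E# major, and its dominant is built on B#.
Building a dominant seventh chord on B# gives B#-D##-F##-A#.

B# D## F## A#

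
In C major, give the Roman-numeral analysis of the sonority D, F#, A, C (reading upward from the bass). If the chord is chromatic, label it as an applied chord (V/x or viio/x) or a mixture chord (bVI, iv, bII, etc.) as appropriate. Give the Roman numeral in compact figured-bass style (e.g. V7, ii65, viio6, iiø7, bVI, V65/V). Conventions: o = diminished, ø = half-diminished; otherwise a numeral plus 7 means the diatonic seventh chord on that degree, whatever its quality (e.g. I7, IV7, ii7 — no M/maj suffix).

Stacked in thirds the chord is D-F#-A-C: a dominant seventh chord on D.
D is not a diatonic chord root with this quality in C major, but it lies a perfect fifth above G (V), so the chord functions as an applied dominant of V.

V7/V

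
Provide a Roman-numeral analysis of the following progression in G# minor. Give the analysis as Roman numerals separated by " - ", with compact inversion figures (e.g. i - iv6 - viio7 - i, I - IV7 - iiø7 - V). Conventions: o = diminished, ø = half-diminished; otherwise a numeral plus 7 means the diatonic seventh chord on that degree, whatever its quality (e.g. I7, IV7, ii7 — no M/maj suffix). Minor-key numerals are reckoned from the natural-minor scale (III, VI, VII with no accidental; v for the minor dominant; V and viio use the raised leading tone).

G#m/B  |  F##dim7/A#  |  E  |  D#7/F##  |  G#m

G#m/B: minor triad on G# = scale degree 1 → i6.
F##dim7/A#: fully diminished seventh chord on F## = scale degree 7 → viio65.
E: major triad on E = scale degree 6 → VI.
D#7/F## has root D#, degree 5 in G# minor, so V65.
G#m: root G# is the tonic; minor triad there is i.

i6 - viio65 - VI - V65 - i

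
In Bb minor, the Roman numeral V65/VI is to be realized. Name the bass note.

F

The applied chord V65/VI is rooted on Db: Db-F-Ab-Cb.
The figure 65 means first inversion — the third is in the bass.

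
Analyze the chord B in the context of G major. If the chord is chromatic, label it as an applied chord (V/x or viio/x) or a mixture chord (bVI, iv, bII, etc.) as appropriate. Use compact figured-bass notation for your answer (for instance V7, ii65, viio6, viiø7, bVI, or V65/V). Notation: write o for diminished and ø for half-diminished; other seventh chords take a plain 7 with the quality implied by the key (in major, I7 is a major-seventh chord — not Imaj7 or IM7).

Stacked in thirds the chord is B-D#-F#: a major triad on B.
B is not a diatonic chord root with this quality in G major, but it lies a perfect fifth above E (vi), so the chord functions as an applied dominant of vi.

V/vi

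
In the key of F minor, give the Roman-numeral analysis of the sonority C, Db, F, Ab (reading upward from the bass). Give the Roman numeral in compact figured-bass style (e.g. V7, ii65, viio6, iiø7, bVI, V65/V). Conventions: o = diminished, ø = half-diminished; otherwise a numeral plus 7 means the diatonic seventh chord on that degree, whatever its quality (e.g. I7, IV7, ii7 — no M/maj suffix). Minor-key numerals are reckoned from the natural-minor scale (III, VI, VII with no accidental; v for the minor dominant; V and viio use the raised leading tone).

VI42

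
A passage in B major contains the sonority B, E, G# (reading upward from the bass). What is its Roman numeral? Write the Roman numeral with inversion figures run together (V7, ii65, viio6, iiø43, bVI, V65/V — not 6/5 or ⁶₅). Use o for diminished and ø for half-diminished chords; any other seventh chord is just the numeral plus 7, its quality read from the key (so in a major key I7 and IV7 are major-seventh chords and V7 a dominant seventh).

IV64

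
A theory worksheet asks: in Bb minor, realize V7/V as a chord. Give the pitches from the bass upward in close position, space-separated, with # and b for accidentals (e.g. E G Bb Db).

V7/V is a secondary dominant — the dominant seventh of V. V in Bb minor is F, so the applied chord's root is C, a perfect fifth above.
Building a dominant seventh chord on C gives C-E-G-Bb.

C E G Bb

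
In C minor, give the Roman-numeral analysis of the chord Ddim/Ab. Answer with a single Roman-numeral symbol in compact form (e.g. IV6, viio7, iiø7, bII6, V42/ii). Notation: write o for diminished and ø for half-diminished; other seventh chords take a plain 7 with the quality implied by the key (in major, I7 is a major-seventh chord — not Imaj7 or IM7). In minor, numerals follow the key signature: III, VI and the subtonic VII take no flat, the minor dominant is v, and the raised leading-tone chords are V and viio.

iio64

Stacked in thirds the chord is D-F-Ab: a diminished triad on D.
D is scale degree 2 in C minor, and a diminished triad on that degree is written iio.
With Ab in the bass the chord is in second inversion, so the figured bass is 64.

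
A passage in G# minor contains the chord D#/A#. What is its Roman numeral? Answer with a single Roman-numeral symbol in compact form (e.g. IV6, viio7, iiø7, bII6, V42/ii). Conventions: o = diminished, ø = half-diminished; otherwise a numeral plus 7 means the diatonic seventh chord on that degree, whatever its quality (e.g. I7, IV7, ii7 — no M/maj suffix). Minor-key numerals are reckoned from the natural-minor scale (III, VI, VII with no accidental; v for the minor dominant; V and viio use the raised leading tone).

V64

Stacked in thirds the chord is D#-F##-A#: a major triad on D#.
In G# minor, D# is the dominant; the diatonic major triad there is V.
With A# in the bass the chord is in second inversion, so the figured bass is 64.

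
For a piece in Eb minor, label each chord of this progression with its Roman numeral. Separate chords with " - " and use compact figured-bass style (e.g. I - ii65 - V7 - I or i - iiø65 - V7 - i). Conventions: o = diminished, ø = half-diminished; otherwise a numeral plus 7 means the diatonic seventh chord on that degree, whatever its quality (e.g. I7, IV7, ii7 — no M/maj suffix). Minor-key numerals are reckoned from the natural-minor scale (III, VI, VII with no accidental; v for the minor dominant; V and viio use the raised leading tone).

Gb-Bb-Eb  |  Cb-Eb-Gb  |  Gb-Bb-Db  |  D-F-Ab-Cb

i6 - VI - III - viio7

Gb-Bb-Eb has root Eb, degree 1 in Eb minor, so i6.
Cb-Eb-Gb has root Cb, degree 6 in Eb minor, so VI.
Gb-Bb-Db has root Gb, degree 3 in Eb minor, so III.
D-F-Ab-Cb: fully diminished seventh chord on D = scale degree 7 → viio7.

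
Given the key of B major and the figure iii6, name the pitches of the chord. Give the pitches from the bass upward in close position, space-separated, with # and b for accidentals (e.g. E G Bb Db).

F# A# D#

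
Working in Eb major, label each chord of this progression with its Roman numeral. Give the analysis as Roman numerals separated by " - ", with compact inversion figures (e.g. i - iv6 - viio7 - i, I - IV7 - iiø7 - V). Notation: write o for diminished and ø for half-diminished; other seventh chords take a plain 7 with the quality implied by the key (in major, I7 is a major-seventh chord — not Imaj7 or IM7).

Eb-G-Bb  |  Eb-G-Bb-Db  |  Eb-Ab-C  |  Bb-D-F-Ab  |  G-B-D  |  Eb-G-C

I - V7/IV - IV64 - V7 - V/vi - vi6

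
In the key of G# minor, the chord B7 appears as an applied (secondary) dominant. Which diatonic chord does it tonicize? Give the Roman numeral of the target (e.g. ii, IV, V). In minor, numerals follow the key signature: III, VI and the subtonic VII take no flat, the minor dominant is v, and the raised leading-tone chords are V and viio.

The chord is a dominant seventh chord on B.
A dominant resolves down a perfect fifth: B → E. In G# minor, E is scale degree 6, i.e. VI.

VI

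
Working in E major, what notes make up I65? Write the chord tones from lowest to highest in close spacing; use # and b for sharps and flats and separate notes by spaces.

G# B D# E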